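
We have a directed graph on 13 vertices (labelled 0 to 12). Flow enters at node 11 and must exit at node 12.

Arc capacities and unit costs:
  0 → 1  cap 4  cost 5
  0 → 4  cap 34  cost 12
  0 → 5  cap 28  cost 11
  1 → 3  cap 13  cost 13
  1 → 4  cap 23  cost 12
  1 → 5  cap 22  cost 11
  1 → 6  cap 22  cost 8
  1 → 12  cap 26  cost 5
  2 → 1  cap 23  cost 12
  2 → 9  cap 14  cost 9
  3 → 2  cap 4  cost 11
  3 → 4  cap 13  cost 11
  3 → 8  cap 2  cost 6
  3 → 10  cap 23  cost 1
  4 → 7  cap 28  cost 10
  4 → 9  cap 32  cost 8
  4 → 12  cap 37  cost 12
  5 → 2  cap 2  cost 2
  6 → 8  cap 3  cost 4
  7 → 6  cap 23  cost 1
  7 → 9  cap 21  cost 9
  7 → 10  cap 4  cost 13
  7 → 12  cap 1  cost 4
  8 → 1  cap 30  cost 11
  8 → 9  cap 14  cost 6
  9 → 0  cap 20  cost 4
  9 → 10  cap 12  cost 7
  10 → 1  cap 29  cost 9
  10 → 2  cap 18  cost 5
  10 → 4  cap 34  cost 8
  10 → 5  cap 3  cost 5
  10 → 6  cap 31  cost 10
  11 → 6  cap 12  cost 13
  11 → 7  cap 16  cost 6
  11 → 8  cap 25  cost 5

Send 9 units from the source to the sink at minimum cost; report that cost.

shortest-cost path #1: 11→7→12 push 1 @ unit cost 10 (adds 10)
shortest-cost path #2: 11→8→1→12 push 8 @ unit cost 21 (adds 168)
total cost = 178

Minimum cost for 9 units: 178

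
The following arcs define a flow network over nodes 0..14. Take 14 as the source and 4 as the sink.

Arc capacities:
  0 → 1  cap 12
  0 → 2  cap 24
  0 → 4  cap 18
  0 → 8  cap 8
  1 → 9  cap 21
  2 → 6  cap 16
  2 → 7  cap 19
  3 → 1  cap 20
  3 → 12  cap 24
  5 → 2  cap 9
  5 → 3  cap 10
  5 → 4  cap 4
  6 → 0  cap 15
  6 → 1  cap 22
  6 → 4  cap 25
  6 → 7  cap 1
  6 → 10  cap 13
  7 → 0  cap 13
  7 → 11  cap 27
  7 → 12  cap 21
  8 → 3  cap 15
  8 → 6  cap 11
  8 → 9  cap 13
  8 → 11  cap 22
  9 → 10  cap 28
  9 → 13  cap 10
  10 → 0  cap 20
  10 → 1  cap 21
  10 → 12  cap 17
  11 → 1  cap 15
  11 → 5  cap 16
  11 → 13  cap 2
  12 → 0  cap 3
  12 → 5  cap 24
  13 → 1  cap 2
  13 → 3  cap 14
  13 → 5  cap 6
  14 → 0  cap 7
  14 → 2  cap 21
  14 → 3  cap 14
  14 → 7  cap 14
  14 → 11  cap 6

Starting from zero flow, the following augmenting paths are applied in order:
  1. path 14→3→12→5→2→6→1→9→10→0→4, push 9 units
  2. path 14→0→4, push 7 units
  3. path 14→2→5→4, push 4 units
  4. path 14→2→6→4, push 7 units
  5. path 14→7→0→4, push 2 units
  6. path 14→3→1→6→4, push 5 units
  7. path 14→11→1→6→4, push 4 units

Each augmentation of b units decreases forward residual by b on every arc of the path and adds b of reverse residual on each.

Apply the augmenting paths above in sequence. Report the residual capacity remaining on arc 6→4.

Residual capacity of (6,4): 9

after path 1 (14→3→12→5→2→6→1→9→10→0→4, push 9): res(6,4)=25
after path 2 (14→0→4, push 7): res(6,4)=25
after path 3 (14→2→5→4, push 4): res(6,4)=25
after path 4 (14→2→6→4, push 7): res(6,4)=18
after path 5 (14→7→0→4, push 2): res(6,4)=18
after path 6 (14→3→1→6→4, push 5): res(6,4)=13
after path 7 (14→11→1→6→4, push 4): res(6,4)=9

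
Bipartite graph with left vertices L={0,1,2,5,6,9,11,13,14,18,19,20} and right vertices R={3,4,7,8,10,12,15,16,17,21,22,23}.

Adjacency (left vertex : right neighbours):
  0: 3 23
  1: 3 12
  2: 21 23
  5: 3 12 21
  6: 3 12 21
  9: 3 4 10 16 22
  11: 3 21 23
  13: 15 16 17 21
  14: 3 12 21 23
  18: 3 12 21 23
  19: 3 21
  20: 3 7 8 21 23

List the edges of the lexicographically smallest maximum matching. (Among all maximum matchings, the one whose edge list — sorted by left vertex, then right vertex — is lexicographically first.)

Lex-smallest maximum matching: {(0,3), (1,12), (2,21), (9,4), (11,23), (13,15), (20,7)}

|M| = 7 (so the lex-smallest maximum matching has 7 edges)
process left vertices in ascending order; for each, take the smallest-labelled available neighbour that still permits 7 edges overall, or leave it unmatched if none does
lex-smallest matching: {0-3, 1-12, 2-21, 9-4, 11-23, 13-15, 20-7}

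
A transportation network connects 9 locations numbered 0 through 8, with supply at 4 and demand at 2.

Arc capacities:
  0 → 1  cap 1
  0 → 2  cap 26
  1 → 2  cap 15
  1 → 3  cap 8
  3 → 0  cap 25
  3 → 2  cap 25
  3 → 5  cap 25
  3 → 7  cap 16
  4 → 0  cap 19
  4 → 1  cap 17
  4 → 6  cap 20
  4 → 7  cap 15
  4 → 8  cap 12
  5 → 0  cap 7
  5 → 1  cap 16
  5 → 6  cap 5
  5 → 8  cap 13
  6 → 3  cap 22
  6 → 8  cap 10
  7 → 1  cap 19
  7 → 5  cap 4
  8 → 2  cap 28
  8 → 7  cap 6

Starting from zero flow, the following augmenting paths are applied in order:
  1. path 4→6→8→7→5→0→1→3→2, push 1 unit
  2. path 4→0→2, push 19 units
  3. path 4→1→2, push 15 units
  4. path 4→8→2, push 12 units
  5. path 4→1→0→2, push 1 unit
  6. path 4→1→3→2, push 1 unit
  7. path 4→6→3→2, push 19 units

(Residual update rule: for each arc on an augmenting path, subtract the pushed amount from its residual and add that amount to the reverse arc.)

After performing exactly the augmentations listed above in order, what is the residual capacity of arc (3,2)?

Residual capacity of (3,2): 4

after path 1 (4→6→8→7→5→0→1→3→2, push 1): res(3,2)=24
after path 2 (4→0→2, push 19): res(3,2)=24
after path 3 (4→1→2, push 15): res(3,2)=24
after path 4 (4→8→2, push 12): res(3,2)=24
after path 5 (4→1→0→2, push 1): res(3,2)=24
after path 6 (4→1→3→2, push 1): res(3,2)=23
after path 7 (4→6→3→2, push 19): res(3,2)=4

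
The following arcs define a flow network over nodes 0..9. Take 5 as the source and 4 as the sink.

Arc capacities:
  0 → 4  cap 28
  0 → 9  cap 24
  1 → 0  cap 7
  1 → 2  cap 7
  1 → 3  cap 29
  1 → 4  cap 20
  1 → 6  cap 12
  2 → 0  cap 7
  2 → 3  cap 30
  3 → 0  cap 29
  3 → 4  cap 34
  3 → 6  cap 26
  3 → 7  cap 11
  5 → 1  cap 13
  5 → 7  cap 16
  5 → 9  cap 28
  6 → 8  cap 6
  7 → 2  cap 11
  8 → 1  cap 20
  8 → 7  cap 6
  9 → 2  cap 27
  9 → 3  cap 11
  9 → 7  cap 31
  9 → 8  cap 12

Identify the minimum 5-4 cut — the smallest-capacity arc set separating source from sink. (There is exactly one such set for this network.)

Min-cut arcs: {(5,1), (5,9), (7,2)} (total capacity 52)

augment #1: 5→1→4 push 13
augment #2: 5→9→3→4 push 11
augment #3: 5→7→2→0→4 push 7
augment #4: 5→7→2→3→4 push 4
augment #5: 5→9→2→3→4 push 17
max flow = 52; residual-reachable set from 5 gives S-side
cut edges (S→T): {(5,1), (5,9), (7,2)} total cap 52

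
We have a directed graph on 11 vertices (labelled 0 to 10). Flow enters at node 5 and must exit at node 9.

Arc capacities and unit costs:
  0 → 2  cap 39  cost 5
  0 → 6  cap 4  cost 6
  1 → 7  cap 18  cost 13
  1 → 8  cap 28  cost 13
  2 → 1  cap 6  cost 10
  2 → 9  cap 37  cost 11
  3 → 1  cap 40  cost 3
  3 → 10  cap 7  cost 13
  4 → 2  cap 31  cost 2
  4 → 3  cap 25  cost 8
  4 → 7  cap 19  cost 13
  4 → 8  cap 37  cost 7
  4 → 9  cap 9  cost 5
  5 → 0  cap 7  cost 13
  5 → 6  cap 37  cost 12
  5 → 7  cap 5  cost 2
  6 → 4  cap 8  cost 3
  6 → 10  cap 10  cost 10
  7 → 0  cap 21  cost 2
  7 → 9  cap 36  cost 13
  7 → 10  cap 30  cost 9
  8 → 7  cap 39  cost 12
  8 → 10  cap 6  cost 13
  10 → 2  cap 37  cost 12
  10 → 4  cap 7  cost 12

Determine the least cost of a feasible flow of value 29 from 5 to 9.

Minimum cost for 29 units: 837

shortest-cost path #1: 5→7→9 push 5 @ unit cost 15 (adds 75)
shortest-cost path #2: 5→6→4→9 push 8 @ unit cost 20 (adds 160)
shortest-cost path #3: 5→0→2→9 push 7 @ unit cost 29 (adds 203)
shortest-cost path #4: 5→6→10→4→9 push 1 @ unit cost 39 (adds 39)
shortest-cost path #5: 5→6→10→2→9 push 8 @ unit cost 45 (adds 360)
total cost = 837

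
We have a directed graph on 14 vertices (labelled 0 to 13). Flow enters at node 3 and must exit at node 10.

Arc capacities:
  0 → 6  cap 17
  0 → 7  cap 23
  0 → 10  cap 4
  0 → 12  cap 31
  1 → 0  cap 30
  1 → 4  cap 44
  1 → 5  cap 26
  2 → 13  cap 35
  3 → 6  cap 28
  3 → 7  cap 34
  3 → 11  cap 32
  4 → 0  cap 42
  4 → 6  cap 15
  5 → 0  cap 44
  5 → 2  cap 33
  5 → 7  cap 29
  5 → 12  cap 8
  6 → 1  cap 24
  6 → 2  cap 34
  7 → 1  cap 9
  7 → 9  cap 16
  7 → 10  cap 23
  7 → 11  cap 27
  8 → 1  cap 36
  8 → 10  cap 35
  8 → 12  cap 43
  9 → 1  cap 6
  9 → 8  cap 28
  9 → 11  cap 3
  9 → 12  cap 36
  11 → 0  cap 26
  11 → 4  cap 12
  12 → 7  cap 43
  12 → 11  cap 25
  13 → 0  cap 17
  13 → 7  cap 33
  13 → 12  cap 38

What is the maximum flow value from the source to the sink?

augment #1: 3→7→10 bottleneck 23, total now 23
augment #2: 3→11→0→10 bottleneck 4, total now 27
augment #3: 3→7→9→8→10 bottleneck 11, total now 38
augment #4: 3→11→0→7→9→8→10 bottleneck 5, total now 43

Maximum flow value: 43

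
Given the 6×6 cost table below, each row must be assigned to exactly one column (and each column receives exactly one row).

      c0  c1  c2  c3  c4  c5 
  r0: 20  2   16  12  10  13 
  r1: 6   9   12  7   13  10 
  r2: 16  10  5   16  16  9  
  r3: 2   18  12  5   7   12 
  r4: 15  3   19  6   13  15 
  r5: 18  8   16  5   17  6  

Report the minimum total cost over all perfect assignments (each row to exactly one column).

optimal assignment: row0→col1 (cost 2), row1→col0 (cost 6), row2→col2 (cost 5), row3→col4 (cost 7), row4→col3 (cost 6), row5→col5 (cost 6)
total = 2 + 6 + 5 + 7 + 6 + 6 = 32

Minimum assignment cost: 32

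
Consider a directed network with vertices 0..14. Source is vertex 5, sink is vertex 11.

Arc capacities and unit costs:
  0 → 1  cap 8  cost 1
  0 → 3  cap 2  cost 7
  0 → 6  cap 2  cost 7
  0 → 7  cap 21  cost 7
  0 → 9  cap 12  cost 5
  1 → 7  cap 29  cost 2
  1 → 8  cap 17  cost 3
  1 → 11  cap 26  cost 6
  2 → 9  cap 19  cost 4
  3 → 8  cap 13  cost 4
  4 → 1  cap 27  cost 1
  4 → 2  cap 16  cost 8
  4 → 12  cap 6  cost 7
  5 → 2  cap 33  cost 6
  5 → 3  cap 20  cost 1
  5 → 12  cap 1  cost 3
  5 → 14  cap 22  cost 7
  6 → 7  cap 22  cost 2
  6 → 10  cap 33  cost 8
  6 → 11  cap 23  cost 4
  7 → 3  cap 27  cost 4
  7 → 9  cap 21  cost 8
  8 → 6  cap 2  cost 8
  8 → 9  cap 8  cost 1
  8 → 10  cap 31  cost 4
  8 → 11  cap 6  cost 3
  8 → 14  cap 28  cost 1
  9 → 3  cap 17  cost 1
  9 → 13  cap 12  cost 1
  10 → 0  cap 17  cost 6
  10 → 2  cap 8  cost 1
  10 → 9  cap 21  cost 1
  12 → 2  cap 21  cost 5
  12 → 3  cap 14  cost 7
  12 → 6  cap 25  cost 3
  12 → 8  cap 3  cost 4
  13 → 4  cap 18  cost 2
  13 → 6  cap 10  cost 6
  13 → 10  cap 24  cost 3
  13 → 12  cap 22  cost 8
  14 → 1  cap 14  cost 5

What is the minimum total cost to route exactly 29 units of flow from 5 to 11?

Minimum cost for 29 units: 442

shortest-cost path #1: 5→3→8→11 push 6 @ unit cost 8 (adds 48)
shortest-cost path #2: 5→12→6→11 push 1 @ unit cost 10 (adds 10)
shortest-cost path #3: 5→3→8→9→13→4→1→11 push 7 @ unit cost 16 (adds 112)
shortest-cost path #4: 5→14→1→11 push 14 @ unit cost 18 (adds 252)
shortest-cost path #5: 5→2→9→13→4→1→11 push 1 @ unit cost 20 (adds 20)
total cost = 442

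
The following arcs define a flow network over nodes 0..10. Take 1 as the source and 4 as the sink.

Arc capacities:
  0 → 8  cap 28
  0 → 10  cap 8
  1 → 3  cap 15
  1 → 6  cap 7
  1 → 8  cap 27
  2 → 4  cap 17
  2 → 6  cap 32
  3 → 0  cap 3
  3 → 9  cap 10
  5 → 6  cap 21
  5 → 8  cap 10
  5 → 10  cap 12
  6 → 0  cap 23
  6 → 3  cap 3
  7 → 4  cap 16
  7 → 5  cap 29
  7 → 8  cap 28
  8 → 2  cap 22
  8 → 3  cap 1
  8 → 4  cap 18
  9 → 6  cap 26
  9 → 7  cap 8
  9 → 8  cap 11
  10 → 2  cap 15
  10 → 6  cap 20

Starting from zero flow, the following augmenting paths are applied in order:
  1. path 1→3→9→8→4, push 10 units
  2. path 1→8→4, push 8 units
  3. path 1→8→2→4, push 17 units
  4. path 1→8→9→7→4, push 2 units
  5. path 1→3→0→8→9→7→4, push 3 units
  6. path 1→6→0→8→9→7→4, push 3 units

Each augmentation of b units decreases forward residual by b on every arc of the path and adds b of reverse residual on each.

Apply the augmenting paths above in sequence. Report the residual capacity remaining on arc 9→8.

after path 1 (1→3→9→8→4, push 10): res(9,8)=1
after path 2 (1→8→4, push 8): res(9,8)=1
after path 3 (1→8→2→4, push 17): res(9,8)=1
after path 4 (1→8→9→7→4, push 2): res(9,8)=3
after path 5 (1→3→0→8→9→7→4, push 3): res(9,8)=6
after path 6 (1→6→0→8→9→7→4, push 3): res(9,8)=9

Residual capacity of (9,8): 9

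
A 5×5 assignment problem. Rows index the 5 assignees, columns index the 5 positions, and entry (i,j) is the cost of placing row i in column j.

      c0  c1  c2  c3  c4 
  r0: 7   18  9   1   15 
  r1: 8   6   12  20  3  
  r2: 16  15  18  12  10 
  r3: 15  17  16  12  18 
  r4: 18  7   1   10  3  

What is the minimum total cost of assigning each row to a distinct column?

Minimum assignment cost: 33

optimal assignment: row0→col3 (cost 1), row1→col1 (cost 6), row2→col4 (cost 10), row3→col0 (cost 15), row4→col2 (cost 1)
total = 1 + 6 + 10 + 15 + 1 = 33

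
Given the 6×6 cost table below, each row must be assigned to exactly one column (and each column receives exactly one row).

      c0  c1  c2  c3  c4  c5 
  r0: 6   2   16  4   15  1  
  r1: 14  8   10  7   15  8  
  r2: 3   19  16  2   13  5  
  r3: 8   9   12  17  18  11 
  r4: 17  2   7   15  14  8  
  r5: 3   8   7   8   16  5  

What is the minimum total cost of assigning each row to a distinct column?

Minimum assignment cost: 35

one of 2 optimal assignments: row0→col5 (cost 1), row1→col4 (cost 15), row2→col3 (cost 2), row3→col0 (cost 8), row4→col1 (cost 2), row5→col2 (cost 7)
total = 1 + 15 + 2 + 8 + 2 + 7 = 35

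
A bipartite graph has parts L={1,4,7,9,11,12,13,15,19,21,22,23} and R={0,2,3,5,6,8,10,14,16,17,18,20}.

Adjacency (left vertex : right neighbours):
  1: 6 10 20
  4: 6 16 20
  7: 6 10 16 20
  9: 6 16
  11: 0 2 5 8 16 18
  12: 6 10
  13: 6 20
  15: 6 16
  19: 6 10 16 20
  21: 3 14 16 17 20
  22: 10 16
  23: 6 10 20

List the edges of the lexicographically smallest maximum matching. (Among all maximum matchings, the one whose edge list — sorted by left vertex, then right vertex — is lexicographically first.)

Lex-smallest maximum matching: {(1,6), (4,16), (7,10), (11,0), (13,20), (21,3)}

|M| = 6 (so the lex-smallest maximum matching has 6 edges)
process left vertices in ascending order; for each, take the smallest-labelled available neighbour that still permits 6 edges overall, or leave it unmatched if none does
lex-smallest matching: {1-6, 4-16, 7-10, 11-0, 13-20, 21-3}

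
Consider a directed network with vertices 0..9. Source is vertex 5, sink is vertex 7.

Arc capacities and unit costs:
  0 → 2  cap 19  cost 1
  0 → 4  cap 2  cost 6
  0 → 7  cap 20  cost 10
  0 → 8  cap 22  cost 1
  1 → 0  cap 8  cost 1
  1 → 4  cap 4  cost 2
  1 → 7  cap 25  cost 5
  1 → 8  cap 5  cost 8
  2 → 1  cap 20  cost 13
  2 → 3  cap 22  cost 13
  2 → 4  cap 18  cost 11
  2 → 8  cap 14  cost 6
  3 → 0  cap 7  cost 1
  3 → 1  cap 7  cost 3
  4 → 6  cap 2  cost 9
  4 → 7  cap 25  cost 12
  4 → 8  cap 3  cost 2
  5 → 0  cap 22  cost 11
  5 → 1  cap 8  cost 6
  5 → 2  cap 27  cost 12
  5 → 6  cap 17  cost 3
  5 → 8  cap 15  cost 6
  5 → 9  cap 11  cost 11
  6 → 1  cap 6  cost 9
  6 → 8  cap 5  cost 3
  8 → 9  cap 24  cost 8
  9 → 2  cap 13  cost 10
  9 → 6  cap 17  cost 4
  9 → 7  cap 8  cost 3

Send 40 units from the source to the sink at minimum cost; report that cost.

Minimum cost for 40 units: 680

shortest-cost path #1: 5→1→7 push 8 @ unit cost 11 (adds 88)
shortest-cost path #2: 5→9→7 push 8 @ unit cost 14 (adds 112)
shortest-cost path #3: 5→6→1→7 push 6 @ unit cost 17 (adds 102)
shortest-cost path #4: 5→0→7 push 18 @ unit cost 21 (adds 378)
total cost = 680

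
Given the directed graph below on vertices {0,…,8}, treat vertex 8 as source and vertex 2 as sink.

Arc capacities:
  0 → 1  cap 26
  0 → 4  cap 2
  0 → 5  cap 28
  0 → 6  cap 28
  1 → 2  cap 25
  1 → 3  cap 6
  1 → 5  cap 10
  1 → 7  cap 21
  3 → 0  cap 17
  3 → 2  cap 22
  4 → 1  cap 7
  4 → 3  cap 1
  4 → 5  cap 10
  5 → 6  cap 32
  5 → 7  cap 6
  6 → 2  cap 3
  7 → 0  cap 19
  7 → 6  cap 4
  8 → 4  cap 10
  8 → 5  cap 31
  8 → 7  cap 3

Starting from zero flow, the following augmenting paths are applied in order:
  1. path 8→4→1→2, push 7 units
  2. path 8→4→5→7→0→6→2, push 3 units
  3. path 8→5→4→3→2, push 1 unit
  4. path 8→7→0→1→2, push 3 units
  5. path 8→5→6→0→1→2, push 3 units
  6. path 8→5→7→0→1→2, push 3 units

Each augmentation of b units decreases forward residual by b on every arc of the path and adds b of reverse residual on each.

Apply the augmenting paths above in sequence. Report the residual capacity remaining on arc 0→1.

after path 1 (8→4→1→2, push 7): res(0,1)=26
after path 2 (8→4→5→7→0→6→2, push 3): res(0,1)=26
after path 3 (8→5→4→3→2, push 1): res(0,1)=26
after path 4 (8→7→0→1→2, push 3): res(0,1)=23
after path 5 (8→5→6→0→1→2, push 3): res(0,1)=20
after path 6 (8→5→7→0→1→2, push 3): res(0,1)=17

Residual capacity of (0,1): 17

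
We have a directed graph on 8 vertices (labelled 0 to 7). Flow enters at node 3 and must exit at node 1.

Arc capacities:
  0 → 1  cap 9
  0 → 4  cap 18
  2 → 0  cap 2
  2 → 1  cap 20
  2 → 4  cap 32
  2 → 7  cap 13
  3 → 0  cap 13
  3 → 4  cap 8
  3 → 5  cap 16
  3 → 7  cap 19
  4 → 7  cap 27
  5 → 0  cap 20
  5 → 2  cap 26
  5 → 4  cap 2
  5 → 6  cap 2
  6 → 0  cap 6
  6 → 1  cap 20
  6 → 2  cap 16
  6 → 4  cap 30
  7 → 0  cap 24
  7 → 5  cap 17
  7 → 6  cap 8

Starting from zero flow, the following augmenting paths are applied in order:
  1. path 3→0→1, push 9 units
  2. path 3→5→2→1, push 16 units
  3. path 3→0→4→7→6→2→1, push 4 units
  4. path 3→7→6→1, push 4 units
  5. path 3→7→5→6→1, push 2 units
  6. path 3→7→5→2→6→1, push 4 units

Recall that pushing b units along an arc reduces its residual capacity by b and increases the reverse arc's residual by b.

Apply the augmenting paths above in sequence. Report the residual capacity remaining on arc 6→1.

Residual capacity of (6,1): 10

after path 1 (3→0→1, push 9): res(6,1)=20
after path 2 (3→5→2→1, push 16): res(6,1)=20
after path 3 (3→0→4→7→6→2→1, push 4): res(6,1)=20
after path 4 (3→7→6→1, push 4): res(6,1)=16
after path 5 (3→7→5→6→1, push 2): res(6,1)=14
after path 6 (3→7→5→2→6→1, push 4): res(6,1)=10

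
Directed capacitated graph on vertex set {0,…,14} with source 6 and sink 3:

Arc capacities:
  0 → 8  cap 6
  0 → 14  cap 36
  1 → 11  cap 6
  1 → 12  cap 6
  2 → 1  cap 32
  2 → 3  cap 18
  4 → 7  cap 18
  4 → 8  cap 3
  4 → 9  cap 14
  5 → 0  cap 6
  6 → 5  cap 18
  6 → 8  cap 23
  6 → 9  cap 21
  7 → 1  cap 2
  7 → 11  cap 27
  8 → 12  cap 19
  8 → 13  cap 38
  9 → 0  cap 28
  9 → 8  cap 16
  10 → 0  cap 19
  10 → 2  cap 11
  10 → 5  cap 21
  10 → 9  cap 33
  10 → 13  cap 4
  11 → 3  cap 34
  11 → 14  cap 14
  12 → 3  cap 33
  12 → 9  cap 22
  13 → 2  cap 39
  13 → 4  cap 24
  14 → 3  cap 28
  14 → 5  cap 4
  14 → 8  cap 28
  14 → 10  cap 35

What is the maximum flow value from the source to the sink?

Maximum flow value: 50

augment #1: 6→8→12→3 bottleneck 19, total now 19
augment #2: 6→5→0→14→3 bottleneck 6, total now 25
augment #3: 6→8→13→2→3 bottleneck 4, total now 29
augment #4: 6→9→0→14→3 bottleneck 21, total now 50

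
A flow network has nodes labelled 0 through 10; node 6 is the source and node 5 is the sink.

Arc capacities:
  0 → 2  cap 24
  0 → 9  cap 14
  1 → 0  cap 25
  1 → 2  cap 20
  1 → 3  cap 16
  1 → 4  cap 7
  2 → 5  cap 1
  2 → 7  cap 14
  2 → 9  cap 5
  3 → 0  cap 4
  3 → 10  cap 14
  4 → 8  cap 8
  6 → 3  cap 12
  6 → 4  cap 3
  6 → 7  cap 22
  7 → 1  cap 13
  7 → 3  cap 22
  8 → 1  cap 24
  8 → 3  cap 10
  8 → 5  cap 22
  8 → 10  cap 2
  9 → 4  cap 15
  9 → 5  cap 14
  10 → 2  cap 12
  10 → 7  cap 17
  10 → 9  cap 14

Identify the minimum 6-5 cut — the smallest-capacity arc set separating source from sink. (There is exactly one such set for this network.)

augment #1: 6→4→8→5 push 3
augment #2: 6→3→0→2→5 push 1
augment #3: 6→3→0→9→5 push 3
augment #4: 6→3→10→9→5 push 8
augment #5: 6→7→1→0→9→5 push 3
augment #6: 6→7→1→4→8→5 push 5
max flow = 23; residual-reachable set from 6 gives S-side
cut edges (S→T): {(2,5), (4,8), (9,5)} total cap 23

Min-cut arcs: {(2,5), (4,8), (9,5)} (total capacity 23)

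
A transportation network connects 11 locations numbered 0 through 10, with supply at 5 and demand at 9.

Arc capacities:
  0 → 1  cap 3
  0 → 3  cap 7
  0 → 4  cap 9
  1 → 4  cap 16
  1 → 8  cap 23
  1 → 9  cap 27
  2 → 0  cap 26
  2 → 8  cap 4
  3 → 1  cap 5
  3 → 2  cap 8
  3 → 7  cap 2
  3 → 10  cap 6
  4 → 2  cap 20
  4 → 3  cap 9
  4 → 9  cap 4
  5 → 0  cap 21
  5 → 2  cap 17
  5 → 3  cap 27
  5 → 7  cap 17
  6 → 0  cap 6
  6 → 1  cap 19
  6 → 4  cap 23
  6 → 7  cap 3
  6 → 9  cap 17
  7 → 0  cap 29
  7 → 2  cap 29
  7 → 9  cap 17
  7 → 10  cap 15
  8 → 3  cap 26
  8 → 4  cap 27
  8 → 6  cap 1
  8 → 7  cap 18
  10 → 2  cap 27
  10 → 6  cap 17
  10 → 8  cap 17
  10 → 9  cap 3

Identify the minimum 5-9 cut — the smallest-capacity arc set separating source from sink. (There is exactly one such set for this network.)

augment #1: 5→7→9 push 17
augment #2: 5→0→1→9 push 3
augment #3: 5→0→4→9 push 4
augment #4: 5→3→1→9 push 5
augment #5: 5→3→10→9 push 3
augment #6: 5→2→8→6→9 push 1
augment #7: 5→3→10→6→9 push 3
augment #8: 5→3→7→10→6→9 push 2
augment #9: 5→2→8→7→10→6→9 push 3
max flow = 41; residual-reachable set from 5 gives S-side
cut edges (S→T): {(0,1), (2,8), (3,1), (3,7), (3,10), (4,9), (5,7)} total cap 41

Min-cut arcs: {(0,1), (2,8), (3,1), (3,7), (3,10), (4,9), (5,7)} (total capacity 41)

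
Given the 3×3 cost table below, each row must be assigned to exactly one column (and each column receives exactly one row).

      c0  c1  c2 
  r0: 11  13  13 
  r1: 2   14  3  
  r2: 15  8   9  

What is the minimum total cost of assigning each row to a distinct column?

optimal assignment: row0→col0 (cost 11), row1→col2 (cost 3), row2→col1 (cost 8)
total = 11 + 3 + 8 = 22

Minimum assignment cost: 22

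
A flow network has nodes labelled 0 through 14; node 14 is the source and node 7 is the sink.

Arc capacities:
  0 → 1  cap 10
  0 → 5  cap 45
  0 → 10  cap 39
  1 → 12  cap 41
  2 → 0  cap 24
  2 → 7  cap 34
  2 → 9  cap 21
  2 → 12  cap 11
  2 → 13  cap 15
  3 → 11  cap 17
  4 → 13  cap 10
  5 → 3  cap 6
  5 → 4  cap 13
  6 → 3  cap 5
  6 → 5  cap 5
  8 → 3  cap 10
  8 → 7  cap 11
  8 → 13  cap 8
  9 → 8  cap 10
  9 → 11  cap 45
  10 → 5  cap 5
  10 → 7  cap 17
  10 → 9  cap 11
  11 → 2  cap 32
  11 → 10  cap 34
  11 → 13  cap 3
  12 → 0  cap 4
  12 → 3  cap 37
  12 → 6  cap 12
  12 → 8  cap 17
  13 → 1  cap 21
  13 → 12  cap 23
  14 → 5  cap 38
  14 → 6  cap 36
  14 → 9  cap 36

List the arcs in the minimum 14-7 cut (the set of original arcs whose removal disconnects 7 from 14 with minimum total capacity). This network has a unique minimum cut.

Min-cut arcs: {(4,13), (5,3), (6,3), (14,9)} (total capacity 57)

augment #1: 14→9→8→7 push 10
augment #2: 14→9→11→2→7 push 26
augment #3: 14→5→3→11→2→7 push 6
augment #4: 14→6→3→11→10→7 push 5
augment #5: 14→5→4→13→12→8→7 push 1
augment #6: 14→5→4→13→12→0→10→7 push 4
augment #7: 14→5→4→13→12→3→11→10→7 push 5
max flow = 57; residual-reachable set from 14 gives S-side
cut edges (S→T): {(4,13), (5,3), (6,3), (14,9)} total cap 57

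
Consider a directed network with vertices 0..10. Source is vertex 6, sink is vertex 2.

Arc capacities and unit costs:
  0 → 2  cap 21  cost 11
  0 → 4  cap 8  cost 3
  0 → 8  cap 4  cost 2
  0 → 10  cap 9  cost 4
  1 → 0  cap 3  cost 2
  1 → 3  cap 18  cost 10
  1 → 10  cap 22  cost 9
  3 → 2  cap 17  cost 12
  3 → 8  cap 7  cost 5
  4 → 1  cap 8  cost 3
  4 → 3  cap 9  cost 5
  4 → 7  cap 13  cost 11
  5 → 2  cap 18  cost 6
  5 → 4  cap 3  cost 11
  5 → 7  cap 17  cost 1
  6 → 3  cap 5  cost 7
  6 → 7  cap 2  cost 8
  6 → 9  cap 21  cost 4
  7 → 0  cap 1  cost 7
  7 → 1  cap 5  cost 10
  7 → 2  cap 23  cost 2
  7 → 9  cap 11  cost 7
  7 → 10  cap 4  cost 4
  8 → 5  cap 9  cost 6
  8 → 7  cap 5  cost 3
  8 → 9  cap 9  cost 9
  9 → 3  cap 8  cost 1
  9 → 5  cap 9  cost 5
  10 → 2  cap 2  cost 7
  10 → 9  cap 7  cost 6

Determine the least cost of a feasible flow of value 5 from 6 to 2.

shortest-cost path #1: 6→7→2 push 2 @ unit cost 10 (adds 20)
shortest-cost path #2: 6→9→5→7→2 push 3 @ unit cost 12 (adds 36)
total cost = 56

Minimum cost for 5 units: 56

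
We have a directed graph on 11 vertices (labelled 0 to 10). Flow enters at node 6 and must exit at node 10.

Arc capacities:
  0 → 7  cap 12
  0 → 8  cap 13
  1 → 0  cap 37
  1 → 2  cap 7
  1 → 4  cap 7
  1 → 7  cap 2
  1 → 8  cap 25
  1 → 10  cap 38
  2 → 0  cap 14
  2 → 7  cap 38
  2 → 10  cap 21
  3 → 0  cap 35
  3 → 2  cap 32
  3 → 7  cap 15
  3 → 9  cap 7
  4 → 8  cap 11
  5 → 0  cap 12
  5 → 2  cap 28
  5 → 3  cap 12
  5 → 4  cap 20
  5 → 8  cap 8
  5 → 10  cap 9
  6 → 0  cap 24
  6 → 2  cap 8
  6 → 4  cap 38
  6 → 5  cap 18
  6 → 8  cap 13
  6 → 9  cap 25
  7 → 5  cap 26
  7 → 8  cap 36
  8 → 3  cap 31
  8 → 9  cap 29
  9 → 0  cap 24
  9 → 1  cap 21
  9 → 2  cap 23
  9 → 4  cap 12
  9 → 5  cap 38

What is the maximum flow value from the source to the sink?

augment #1: 6→2→10 bottleneck 8, total now 8
augment #2: 6→5→10 bottleneck 9, total now 17
augment #3: 6→5→2→10 bottleneck 9, total now 26
augment #4: 6→9→1→10 bottleneck 21, total now 47
augment #5: 6→9→2→10 bottleneck 4, total now 51

Maximum flow value: 51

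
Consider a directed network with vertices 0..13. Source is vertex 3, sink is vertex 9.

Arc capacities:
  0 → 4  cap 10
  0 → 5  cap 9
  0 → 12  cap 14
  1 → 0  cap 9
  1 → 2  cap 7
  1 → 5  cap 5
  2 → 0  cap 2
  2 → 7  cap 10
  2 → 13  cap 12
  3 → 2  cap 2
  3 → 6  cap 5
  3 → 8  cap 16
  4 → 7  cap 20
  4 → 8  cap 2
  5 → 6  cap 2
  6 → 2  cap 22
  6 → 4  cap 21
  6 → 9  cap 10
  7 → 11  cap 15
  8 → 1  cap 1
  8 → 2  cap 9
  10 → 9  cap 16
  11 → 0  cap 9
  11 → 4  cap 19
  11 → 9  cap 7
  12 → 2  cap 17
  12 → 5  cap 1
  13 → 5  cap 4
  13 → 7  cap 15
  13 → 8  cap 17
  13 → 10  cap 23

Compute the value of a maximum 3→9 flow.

Maximum flow value: 17

augment #1: 3→6→9 bottleneck 5, total now 5
augment #2: 3→2→7→11→9 bottleneck 2, total now 7
augment #3: 3→8→1→5→6→9 bottleneck 1, total now 8
augment #4: 3→8→2→7→11→9 bottleneck 5, total now 13
augment #5: 3→8→2→13→10→9 bottleneck 4, total now 17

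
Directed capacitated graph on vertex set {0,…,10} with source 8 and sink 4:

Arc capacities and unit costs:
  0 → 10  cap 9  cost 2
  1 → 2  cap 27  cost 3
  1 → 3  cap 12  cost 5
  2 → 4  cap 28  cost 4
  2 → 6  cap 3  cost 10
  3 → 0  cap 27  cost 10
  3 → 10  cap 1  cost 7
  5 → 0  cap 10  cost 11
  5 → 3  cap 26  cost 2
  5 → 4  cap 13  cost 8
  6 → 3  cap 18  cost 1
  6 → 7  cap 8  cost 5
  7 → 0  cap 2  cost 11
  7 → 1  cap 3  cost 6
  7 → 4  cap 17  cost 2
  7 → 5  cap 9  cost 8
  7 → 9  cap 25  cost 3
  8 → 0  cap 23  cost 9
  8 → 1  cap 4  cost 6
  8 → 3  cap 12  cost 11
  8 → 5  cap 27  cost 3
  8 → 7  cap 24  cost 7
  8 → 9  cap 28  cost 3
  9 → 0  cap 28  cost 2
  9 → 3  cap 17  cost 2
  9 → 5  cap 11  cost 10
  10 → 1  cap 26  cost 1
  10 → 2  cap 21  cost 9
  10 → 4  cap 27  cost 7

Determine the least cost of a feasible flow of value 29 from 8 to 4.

shortest-cost path #1: 8→7→4 push 17 @ unit cost 9 (adds 153)
shortest-cost path #2: 8→5→4 push 12 @ unit cost 11 (adds 132)
total cost = 285

Minimum cost for 29 units: 285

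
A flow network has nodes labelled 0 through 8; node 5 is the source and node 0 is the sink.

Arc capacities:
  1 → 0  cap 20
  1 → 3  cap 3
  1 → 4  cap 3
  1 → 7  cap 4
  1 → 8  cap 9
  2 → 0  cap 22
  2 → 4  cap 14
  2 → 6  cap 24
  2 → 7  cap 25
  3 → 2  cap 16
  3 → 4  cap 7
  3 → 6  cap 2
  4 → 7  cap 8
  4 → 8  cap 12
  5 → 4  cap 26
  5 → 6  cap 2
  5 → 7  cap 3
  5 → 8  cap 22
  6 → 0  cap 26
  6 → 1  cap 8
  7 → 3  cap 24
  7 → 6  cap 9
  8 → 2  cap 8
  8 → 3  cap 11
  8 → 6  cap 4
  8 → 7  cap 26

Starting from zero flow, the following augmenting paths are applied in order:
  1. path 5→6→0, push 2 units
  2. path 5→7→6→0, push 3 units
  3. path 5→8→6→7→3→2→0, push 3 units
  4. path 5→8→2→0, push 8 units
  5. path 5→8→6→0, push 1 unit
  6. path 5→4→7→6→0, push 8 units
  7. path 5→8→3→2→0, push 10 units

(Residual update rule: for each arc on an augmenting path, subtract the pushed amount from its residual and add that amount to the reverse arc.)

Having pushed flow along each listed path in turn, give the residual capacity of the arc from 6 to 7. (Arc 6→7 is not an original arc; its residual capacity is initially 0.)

after path 1 (5→6→0, push 2): res(6,7)=0
after path 2 (5→7→6→0, push 3): res(6,7)=3
after path 3 (5→8→6→7→3→2→0, push 3): res(6,7)=0
after path 4 (5→8→2→0, push 8): res(6,7)=0
after path 5 (5→8→6→0, push 1): res(6,7)=0
after path 6 (5→4→7→6→0, push 8): res(6,7)=8
after path 7 (5→8→3→2→0, push 10): res(6,7)=8

Residual capacity of (6,7): 8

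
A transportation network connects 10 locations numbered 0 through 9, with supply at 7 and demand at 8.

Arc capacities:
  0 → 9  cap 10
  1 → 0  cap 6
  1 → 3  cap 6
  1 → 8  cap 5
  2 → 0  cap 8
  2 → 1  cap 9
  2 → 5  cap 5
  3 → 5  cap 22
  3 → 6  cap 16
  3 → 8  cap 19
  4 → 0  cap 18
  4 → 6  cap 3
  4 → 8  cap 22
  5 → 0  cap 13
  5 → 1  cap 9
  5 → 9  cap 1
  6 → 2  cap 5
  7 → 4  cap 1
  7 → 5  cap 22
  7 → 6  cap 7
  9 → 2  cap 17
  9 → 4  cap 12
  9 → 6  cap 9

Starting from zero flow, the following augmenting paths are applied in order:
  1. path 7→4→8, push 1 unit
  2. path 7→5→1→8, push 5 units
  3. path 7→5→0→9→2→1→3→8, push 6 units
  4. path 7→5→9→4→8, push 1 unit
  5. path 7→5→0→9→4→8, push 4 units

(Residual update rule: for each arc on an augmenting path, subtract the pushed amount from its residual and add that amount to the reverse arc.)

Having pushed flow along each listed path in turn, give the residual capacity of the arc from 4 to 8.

after path 1 (7→4→8, push 1): res(4,8)=21
after path 2 (7→5→1→8, push 5): res(4,8)=21
after path 3 (7→5→0→9→2→1→3→8, push 6): res(4,8)=21
after path 4 (7→5→9→4→8, push 1): res(4,8)=20
after path 5 (7→5→0→9→4→8, push 4): res(4,8)=16

Residual capacity of (4,8): 16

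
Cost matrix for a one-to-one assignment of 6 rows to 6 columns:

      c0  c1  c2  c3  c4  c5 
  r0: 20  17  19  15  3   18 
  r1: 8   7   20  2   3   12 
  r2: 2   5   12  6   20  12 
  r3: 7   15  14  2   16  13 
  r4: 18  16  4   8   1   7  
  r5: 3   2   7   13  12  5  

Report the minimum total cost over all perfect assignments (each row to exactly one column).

optimal assignment: row0→col4 (cost 3), row1→col1 (cost 7), row2→col0 (cost 2), row3→col3 (cost 2), row4→col2 (cost 4), row5→col5 (cost 5)
total = 3 + 7 + 2 + 2 + 4 + 5 = 23

Minimum assignment cost: 23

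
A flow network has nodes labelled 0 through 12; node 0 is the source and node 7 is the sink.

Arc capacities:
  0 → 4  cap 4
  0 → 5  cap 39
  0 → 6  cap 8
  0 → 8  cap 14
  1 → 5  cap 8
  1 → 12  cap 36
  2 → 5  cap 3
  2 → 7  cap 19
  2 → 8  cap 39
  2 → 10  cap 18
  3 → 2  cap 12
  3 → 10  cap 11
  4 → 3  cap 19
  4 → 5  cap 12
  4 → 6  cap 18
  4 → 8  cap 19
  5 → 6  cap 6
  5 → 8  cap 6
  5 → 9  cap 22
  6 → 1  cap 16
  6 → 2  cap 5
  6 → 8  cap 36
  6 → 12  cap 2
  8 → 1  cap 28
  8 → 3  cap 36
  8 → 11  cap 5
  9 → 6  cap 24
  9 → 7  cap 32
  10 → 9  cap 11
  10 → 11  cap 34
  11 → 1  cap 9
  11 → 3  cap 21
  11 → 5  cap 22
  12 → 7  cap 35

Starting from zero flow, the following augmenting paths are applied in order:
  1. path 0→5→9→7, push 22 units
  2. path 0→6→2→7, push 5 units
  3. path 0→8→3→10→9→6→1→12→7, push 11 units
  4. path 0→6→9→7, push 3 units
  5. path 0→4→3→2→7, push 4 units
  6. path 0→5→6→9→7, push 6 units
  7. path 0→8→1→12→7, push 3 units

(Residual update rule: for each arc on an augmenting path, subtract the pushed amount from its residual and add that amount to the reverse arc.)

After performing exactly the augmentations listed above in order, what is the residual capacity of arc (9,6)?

Residual capacity of (9,6): 22

after path 1 (0→5→9→7, push 22): res(9,6)=24
after path 2 (0→6→2→7, push 5): res(9,6)=24
after path 3 (0→8→3→10→9→6→1→12→7, push 11): res(9,6)=13
after path 4 (0→6→9→7, push 3): res(9,6)=16
after path 5 (0→4→3→2→7, push 4): res(9,6)=16
after path 6 (0→5→6→9→7, push 6): res(9,6)=22
after path 7 (0→8→1→12→7, push 3): res(9,6)=22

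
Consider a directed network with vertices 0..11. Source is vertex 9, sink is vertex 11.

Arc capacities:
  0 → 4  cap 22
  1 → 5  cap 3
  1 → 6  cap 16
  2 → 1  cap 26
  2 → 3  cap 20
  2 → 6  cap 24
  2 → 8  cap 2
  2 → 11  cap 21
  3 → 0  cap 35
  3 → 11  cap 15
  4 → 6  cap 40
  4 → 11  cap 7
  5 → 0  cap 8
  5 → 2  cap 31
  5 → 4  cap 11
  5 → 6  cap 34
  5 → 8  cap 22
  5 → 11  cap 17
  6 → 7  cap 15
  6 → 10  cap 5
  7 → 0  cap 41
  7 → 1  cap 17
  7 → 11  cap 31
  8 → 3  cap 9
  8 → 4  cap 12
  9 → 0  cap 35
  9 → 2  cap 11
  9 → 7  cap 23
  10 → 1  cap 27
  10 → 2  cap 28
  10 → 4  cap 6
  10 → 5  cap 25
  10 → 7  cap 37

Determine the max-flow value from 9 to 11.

augment #1: 9→2→11 bottleneck 11, total now 11
augment #2: 9→7→11 bottleneck 23, total now 34
augment #3: 9→0→4→11 bottleneck 7, total now 41
augment #4: 9→0→4→6→7→11 bottleneck 8, total now 49
augment #5: 9→0→4→6→10→2→11 bottleneck 5, total now 54
augment #6: 9→0→4→6→7→1→5→11 bottleneck 2, total now 56

Maximum flow value: 56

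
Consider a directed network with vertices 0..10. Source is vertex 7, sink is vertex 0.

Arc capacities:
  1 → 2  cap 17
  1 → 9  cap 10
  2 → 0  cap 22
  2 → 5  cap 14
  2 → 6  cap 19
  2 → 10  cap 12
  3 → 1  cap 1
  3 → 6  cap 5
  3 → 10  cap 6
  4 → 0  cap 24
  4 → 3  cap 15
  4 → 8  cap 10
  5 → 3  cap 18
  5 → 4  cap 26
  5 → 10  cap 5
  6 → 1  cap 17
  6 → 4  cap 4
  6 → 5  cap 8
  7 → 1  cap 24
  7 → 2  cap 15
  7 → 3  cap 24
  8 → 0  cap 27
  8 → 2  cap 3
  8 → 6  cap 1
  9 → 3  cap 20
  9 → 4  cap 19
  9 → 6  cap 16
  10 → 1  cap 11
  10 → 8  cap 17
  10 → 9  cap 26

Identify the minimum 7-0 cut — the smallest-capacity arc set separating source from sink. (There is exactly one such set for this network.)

augment #1: 7→2→0 push 15
augment #2: 7→1→2→0 push 7
augment #3: 7→1→9→4→0 push 10
augment #4: 7→3→6→4→0 push 4
augment #5: 7→3→10→8→0 push 6
augment #6: 7→1→2→5→4→0 push 7
augment #7: 7→3→6→5→4→0 push 1
augment #8: 7→3→1→2→5→4→0 push 1
max flow = 51; residual-reachable set from 7 gives S-side
cut edges (S→T): {(3,1), (3,6), (3,10), (7,1), (7,2)} total cap 51

Min-cut arcs: {(3,1), (3,6), (3,10), (7,1), (7,2)} (total capacity 51)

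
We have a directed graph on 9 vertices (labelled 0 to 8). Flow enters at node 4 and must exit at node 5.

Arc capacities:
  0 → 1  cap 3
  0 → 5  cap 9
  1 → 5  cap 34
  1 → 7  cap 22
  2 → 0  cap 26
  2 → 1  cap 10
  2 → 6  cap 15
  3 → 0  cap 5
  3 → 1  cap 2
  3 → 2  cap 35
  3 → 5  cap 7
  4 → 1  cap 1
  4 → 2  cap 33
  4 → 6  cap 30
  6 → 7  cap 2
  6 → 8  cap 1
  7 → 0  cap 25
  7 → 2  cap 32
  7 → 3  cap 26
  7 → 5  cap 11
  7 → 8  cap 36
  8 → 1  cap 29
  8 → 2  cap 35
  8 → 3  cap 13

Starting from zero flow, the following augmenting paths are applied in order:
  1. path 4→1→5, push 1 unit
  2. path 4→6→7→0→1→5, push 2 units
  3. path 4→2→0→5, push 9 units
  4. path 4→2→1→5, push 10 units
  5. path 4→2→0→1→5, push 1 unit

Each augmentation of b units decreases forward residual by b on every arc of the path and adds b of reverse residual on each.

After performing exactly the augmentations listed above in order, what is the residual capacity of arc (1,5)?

Residual capacity of (1,5): 20

after path 1 (4→1→5, push 1): res(1,5)=33
after path 2 (4→6→7→0→1→5, push 2): res(1,5)=31
after path 3 (4→2→0→5, push 9): res(1,5)=31
after path 4 (4→2→1→5, push 10): res(1,5)=21
after path 5 (4→2→0→1→5, push 1): res(1,5)=20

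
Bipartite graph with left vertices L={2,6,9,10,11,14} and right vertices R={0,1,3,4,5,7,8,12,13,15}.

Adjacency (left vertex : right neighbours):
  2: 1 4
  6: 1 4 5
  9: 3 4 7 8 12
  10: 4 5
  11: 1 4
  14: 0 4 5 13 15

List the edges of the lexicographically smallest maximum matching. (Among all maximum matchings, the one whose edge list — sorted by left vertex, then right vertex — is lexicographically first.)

Lex-smallest maximum matching: {(2,1), (6,4), (9,3), (10,5), (14,0)}

|M| = 5 (so the lex-smallest maximum matching has 5 edges)
process left vertices in ascending order; for each, take the smallest-labelled available neighbour that still permits 5 edges overall, or leave it unmatched if none does
lex-smallest matching: {2-1, 6-4, 9-3, 10-5, 14-0}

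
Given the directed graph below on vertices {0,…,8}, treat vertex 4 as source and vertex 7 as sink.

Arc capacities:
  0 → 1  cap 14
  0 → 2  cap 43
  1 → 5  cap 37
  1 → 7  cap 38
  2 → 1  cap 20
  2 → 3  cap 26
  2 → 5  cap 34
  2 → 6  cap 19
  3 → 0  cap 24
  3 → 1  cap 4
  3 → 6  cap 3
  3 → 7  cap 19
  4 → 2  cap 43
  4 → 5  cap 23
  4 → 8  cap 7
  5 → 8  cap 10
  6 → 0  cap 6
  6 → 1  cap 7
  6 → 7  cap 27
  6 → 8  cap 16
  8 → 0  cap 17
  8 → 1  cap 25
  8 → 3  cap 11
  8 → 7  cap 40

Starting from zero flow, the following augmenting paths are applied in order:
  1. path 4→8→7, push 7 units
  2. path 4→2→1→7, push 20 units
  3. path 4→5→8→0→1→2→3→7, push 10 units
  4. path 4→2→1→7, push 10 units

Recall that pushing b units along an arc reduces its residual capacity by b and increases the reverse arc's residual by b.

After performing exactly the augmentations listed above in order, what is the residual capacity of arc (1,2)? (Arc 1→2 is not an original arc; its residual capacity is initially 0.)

Residual capacity of (1,2): 20

after path 1 (4→8→7, push 7): res(1,2)=0
after path 2 (4→2→1→7, push 20): res(1,2)=20
after path 3 (4→5→8→0→1→2→3→7, push 10): res(1,2)=10
after path 4 (4→2→1→7, push 10): res(1,2)=20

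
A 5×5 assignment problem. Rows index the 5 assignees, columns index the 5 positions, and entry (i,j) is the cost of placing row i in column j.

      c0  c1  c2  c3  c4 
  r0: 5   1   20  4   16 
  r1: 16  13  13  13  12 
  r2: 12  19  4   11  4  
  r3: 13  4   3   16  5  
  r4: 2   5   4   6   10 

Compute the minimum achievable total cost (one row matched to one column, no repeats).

Minimum assignment cost: 23

optimal assignment: row0→col1 (cost 1), row1→col3 (cost 13), row2→col4 (cost 4), row3→col2 (cost 3), row4→col0 (cost 2)
total = 1 + 13 + 4 + 3 + 2 = 23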